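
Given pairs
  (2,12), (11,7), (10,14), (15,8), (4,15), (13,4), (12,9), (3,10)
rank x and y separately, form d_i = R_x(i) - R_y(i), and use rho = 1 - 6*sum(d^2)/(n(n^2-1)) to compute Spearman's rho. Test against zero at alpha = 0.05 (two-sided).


Step 1: Rank x and y separately (midranks; no ties here).
rank(x): 2->1, 11->5, 10->4, 15->8, 4->3, 13->7, 12->6, 3->2
rank(y): 12->6, 7->2, 14->7, 8->3, 15->8, 4->1, 9->4, 10->5
Step 2: d_i = R_x(i) - R_y(i); compute d_i^2.
  (1-6)^2=25, (5-2)^2=9, (4-7)^2=9, (8-3)^2=25, (3-8)^2=25, (7-1)^2=36, (6-4)^2=4, (2-5)^2=9
sum(d^2) = 142.
Step 3: rho = 1 - 6*142 / (8*(8^2 - 1)) = 1 - 852/504 = -0.690476.
Step 4: Under H0, t = rho * sqrt((n-2)/(1-rho^2)) = -2.3382 ~ t(6).
Step 5: Two-sided p-value from the t-distribution with 6 df = 0.057990.
Step 6: alpha = 0.05. fail to reject H0.

rho = -0.6905, p = 0.057990, fail to reject H0 at alpha = 0.05.


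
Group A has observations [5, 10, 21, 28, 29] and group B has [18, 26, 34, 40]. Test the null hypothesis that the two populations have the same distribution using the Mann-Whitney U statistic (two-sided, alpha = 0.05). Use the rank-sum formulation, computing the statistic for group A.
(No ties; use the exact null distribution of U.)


Step 1: Combine and sort all 9 observations; assign midranks.
sorted (value, group): (5,X), (10,X), (18,Y), (21,X), (26,Y), (28,X), (29,X), (34,Y), (40,Y)
ranks: 5->1, 10->2, 18->3, 21->4, 26->5, 28->6, 29->7, 34->8, 40->9
Step 2: Rank sum for X: R1 = 1 + 2 + 4 + 6 + 7 = 20.
Step 3: U_X = R1 - n1(n1+1)/2 = 20 - 5*6/2 = 20 - 15 = 5.
       U_Y = n1*n2 - U_X = 20 - 5 = 15.
Step 4: No ties, so the exact null distribution of U (based on enumerating the C(9,5) = 126 equally likely rank assignments) gives the two-sided p-value.
Step 5: p-value = 0.285714; compare to alpha = 0.05. fail to reject H0.

U_X = 5, p = 0.285714, fail to reject H0 at alpha = 0.05.


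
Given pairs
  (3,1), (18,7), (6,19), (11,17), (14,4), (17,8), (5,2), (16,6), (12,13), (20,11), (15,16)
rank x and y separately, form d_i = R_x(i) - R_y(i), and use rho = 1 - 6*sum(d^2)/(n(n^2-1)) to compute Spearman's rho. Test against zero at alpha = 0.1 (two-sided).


Step 1: Rank x and y separately (midranks; no ties here).
rank(x): 3->1, 18->10, 6->3, 11->4, 14->6, 17->9, 5->2, 16->8, 12->5, 20->11, 15->7
rank(y): 1->1, 7->5, 19->11, 17->10, 4->3, 8->6, 2->2, 6->4, 13->8, 11->7, 16->9
Step 2: d_i = R_x(i) - R_y(i); compute d_i^2.
  (1-1)^2=0, (10-5)^2=25, (3-11)^2=64, (4-10)^2=36, (6-3)^2=9, (9-6)^2=9, (2-2)^2=0, (8-4)^2=16, (5-8)^2=9, (11-7)^2=16, (7-9)^2=4
sum(d^2) = 188.
Step 3: rho = 1 - 6*188 / (11*(11^2 - 1)) = 1 - 1128/1320 = 0.145455.
Step 4: Under H0, t = rho * sqrt((n-2)/(1-rho^2)) = 0.4411 ~ t(9).
Step 5: Two-sided p-value from the t-distribution with 9 df = 0.669579.
Step 6: alpha = 0.1. fail to reject H0.

rho = 0.1455, p = 0.669579, fail to reject H0 at alpha = 0.1.


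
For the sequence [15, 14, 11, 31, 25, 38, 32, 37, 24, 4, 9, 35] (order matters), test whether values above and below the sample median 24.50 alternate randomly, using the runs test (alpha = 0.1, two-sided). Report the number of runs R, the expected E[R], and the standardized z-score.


Step 1: Compute median = 24.50; label A = above, B = below.
Labels in order: BBBAAAAABBBA  (n_A = 6, n_B = 6)
Step 2: Count runs R = 4.
Step 3: Under H0 (random ordering), E[R] = 2*n_A*n_B/(n_A+n_B) + 1 = 2*6*6/12 + 1 = 7.0000.
        Var[R] = 2*n_A*n_B*(2*n_A*n_B - n_A - n_B) / ((n_A+n_B)^2 * (n_A+n_B-1)) = 4320/1584 = 2.7273.
        SD[R] = 1.6514.
Step 4: Continuity-corrected z = (R + 0.5 - E[R]) / SD[R] = (4 + 0.5 - 7.0000) / 1.6514 = -1.5138.
Step 5: Two-sided p-value via normal approximation = 2*(1 - Phi(|z|)) = 0.130070.
Step 6: alpha = 0.1. fail to reject H0.

R = 4, z = -1.5138, p = 0.130070, fail to reject H0.


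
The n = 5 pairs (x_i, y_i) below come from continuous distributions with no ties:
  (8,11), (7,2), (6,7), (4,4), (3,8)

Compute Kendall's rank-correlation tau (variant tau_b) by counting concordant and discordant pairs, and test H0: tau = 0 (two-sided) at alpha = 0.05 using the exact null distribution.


Step 1: Enumerate the 10 unordered pairs (i,j) with i<j and classify each by sign(x_j-x_i) * sign(y_j-y_i).
  (1,2):dx=-1,dy=-9->C; (1,3):dx=-2,dy=-4->C; (1,4):dx=-4,dy=-7->C; (1,5):dx=-5,dy=-3->C
  (2,3):dx=-1,dy=+5->D; (2,4):dx=-3,dy=+2->D; (2,5):dx=-4,dy=+6->D; (3,4):dx=-2,dy=-3->C
  (3,5):dx=-3,dy=+1->D; (4,5):dx=-1,dy=+4->D
Step 2: C = 5, D = 5, total pairs = 10.
Step 3: tau = (C - D)/(n(n-1)/2) = (5 - 5)/10 = 0.000000.
Step 4: Exact two-sided p-value (enumerate n! = 120 permutations of y under H0): p = 1.000000.
Step 5: alpha = 0.05. fail to reject H0.

tau_b = 0.0000 (C=5, D=5), p = 1.000000, fail to reject H0.


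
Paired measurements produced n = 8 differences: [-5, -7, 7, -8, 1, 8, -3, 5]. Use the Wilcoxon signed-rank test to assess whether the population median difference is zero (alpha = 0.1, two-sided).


Step 1: Drop any zero differences (none here) and take |d_i|.
|d| = [5, 7, 7, 8, 1, 8, 3, 5]
Step 2: Midrank |d_i| (ties get averaged ranks).
ranks: |5|->3.5, |7|->5.5, |7|->5.5, |8|->7.5, |1|->1, |8|->7.5, |3|->2, |5|->3.5
Step 3: Attach original signs; sum ranks with positive sign and with negative sign.
W+ = 5.5 + 1 + 7.5 + 3.5 = 17.5
W- = 3.5 + 5.5 + 7.5 + 2 = 18.5
(Check: W+ + W- = 36 should equal n(n+1)/2 = 36.)
Step 4: Test statistic W = min(W+, W-) = 17.5.
Step 5: Ties in |d|, so use the tie-corrected normal approximation.
        E[W] = n(n+1)/4 = 8*9/4 = 18.
        Tie groups: |d|=5 (t=2), |d|=7 (t=2), |d|=8 (t=2); sum(t^3 - t) = 18.
        Var[W] = n(n+1)(2n+1)/24 - sum(t^3-t)/48 = 1224/24 - 18/48 = 50.625.
        z = (W - E[W]) / sqrt(Var[W]) = (17.5 - 18) / 7.1151 = -0.0703.
        Two-sided p = 2*Phi(z) = 0.943977.
Step 6: alpha = 0.1. fail to reject H0.

W+ = 17.5, W- = 18.5, W = min = 17.5, p = 0.943977, fail to reject H0.


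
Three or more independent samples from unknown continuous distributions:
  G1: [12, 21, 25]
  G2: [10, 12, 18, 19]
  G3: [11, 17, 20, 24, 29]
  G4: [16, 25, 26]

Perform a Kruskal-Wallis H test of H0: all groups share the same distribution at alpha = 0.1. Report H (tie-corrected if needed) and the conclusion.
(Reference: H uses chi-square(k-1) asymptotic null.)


Step 1: Combine all N = 15 observations and assign midranks.
sorted (value, group, rank): (10,G2,1), (11,G3,2), (12,G1,3.5), (12,G2,3.5), (16,G4,5), (17,G3,6), (18,G2,7), (19,G2,8), (20,G3,9), (21,G1,10), (24,G3,11), (25,G1,12.5), (25,G4,12.5), (26,G4,14), (29,G3,15)
Step 2: Sum ranks within each group.
R_1 = 26 (n_1 = 3)
R_2 = 19.5 (n_2 = 4)
R_3 = 43 (n_3 = 5)
R_4 = 31.5 (n_4 = 3)
Step 3: H = 12/(N(N+1)) * sum(R_i^2/n_i) - 3(N+1)
     = 12/(15*16) * (26^2/3 + 19.5^2/4 + 43^2/5 + 31.5^2/3) - 3*16
     = 0.050000 * 1020.95 - 48
     = 3.047292.
Step 4: Ties present; correction factor C = 1 - 12/(15^3 - 15) = 0.996429. Corrected H = 3.047292 / 0.996429 = 3.058214.
Step 5: Under H0, H ~ chi^2(3); p-value = 0.382737.
Step 6: alpha = 0.1. fail to reject H0.

H = 3.0582, df = 3, p = 0.382737, fail to reject H0.


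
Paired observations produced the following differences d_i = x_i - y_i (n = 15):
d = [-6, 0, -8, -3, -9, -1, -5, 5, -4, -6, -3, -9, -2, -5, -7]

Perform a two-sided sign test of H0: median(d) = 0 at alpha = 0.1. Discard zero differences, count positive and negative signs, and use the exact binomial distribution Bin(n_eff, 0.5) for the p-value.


Step 1: Discard zero differences. Original n = 15; n_eff = number of nonzero differences = 14.
Nonzero differences (with sign): -6, -8, -3, -9, -1, -5, +5, -4, -6, -3, -9, -2, -5, -7
Step 2: Count signs: positive = 1, negative = 13.
Step 3: Under H0: P(positive) = 0.5, so the number of positives S ~ Bin(14, 0.5).
Step 4: Two-sided exact p-value = sum of Bin(14,0.5) probabilities at or below the observed probability = 0.001831.
Step 5: alpha = 0.1. reject H0.

n_eff = 14, pos = 1, neg = 13, p = 0.001831, reject H0.


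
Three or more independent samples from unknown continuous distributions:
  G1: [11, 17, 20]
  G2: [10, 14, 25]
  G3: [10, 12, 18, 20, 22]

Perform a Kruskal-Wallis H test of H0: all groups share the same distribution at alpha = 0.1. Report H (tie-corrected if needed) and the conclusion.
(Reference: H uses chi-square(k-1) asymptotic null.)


Step 1: Combine all N = 11 observations and assign midranks.
sorted (value, group, rank): (10,G2,1.5), (10,G3,1.5), (11,G1,3), (12,G3,4), (14,G2,5), (17,G1,6), (18,G3,7), (20,G1,8.5), (20,G3,8.5), (22,G3,10), (25,G2,11)
Step 2: Sum ranks within each group.
R_1 = 17.5 (n_1 = 3)
R_2 = 17.5 (n_2 = 3)
R_3 = 31 (n_3 = 5)
Step 3: H = 12/(N(N+1)) * sum(R_i^2/n_i) - 3(N+1)
     = 12/(11*12) * (17.5^2/3 + 17.5^2/3 + 31^2/5) - 3*12
     = 0.090909 * 396.367 - 36
     = 0.033333.
Step 4: Ties present; correction factor C = 1 - 12/(11^3 - 11) = 0.990909. Corrected H = 0.033333 / 0.990909 = 0.033639.
Step 5: Under H0, H ~ chi^2(2); p-value = 0.983321.
Step 6: alpha = 0.1. fail to reject H0.

H = 0.0336, df = 2, p = 0.983321, fail to reject H0.


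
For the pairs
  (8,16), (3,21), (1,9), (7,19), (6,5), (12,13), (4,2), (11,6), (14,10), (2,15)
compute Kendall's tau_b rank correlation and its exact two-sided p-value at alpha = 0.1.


Step 1: Enumerate the 45 unordered pairs (i,j) with i<j and classify each by sign(x_j-x_i) * sign(y_j-y_i).
  (1,2):dx=-5,dy=+5->D; (1,3):dx=-7,dy=-7->C; (1,4):dx=-1,dy=+3->D; (1,5):dx=-2,dy=-11->C
  (1,6):dx=+4,dy=-3->D; (1,7):dx=-4,dy=-14->C; (1,8):dx=+3,dy=-10->D; (1,9):dx=+6,dy=-6->D
  (1,10):dx=-6,dy=-1->C; (2,3):dx=-2,dy=-12->C; (2,4):dx=+4,dy=-2->D; (2,5):dx=+3,dy=-16->D
  (2,6):dx=+9,dy=-8->D; (2,7):dx=+1,dy=-19->D; (2,8):dx=+8,dy=-15->D; (2,9):dx=+11,dy=-11->D
  (2,10):dx=-1,dy=-6->C; (3,4):dx=+6,dy=+10->C; (3,5):dx=+5,dy=-4->D; (3,6):dx=+11,dy=+4->C
  (3,7):dx=+3,dy=-7->D; (3,8):dx=+10,dy=-3->D; (3,9):dx=+13,dy=+1->C; (3,10):dx=+1,dy=+6->C
  (4,5):dx=-1,dy=-14->C; (4,6):dx=+5,dy=-6->D; (4,7):dx=-3,dy=-17->C; (4,8):dx=+4,dy=-13->D
  (4,9):dx=+7,dy=-9->D; (4,10):dx=-5,dy=-4->C; (5,6):dx=+6,dy=+8->C; (5,7):dx=-2,dy=-3->C
  (5,8):dx=+5,dy=+1->C; (5,9):dx=+8,dy=+5->C; (5,10):dx=-4,dy=+10->D; (6,7):dx=-8,dy=-11->C
  (6,8):dx=-1,dy=-7->C; (6,9):dx=+2,dy=-3->D; (6,10):dx=-10,dy=+2->D; (7,8):dx=+7,dy=+4->C
  (7,9):dx=+10,dy=+8->C; (7,10):dx=-2,dy=+13->D; (8,9):dx=+3,dy=+4->C; (8,10):dx=-9,dy=+9->D
  (9,10):dx=-12,dy=+5->D
Step 2: C = 22, D = 23, total pairs = 45.
Step 3: tau = (C - D)/(n(n-1)/2) = (22 - 23)/45 = -0.022222.
Step 4: Exact two-sided p-value (enumerate n! = 3628800 permutations of y under H0): p = 1.000000.
Step 5: alpha = 0.1. fail to reject H0.

tau_b = -0.0222 (C=22, D=23), p = 1.000000, fail to reject H0.


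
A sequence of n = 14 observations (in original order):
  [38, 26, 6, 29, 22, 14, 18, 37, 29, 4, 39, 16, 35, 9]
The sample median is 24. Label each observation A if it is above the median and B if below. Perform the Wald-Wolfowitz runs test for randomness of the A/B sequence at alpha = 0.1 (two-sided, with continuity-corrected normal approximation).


Step 1: Compute median = 24; label A = above, B = below.
Labels in order: AABABBBAABABAB  (n_A = 7, n_B = 7)
Step 2: Count runs R = 10.
Step 3: Under H0 (random ordering), E[R] = 2*n_A*n_B/(n_A+n_B) + 1 = 2*7*7/14 + 1 = 8.0000.
        Var[R] = 2*n_A*n_B*(2*n_A*n_B - n_A - n_B) / ((n_A+n_B)^2 * (n_A+n_B-1)) = 8232/2548 = 3.2308.
        SD[R] = 1.7974.
Step 4: Continuity-corrected z = (R - 0.5 - E[R]) / SD[R] = (10 - 0.5 - 8.0000) / 1.7974 = 0.8345.
Step 5: Two-sided p-value via normal approximation = 2*(1 - Phi(|z|)) = 0.403986.
Step 6: alpha = 0.1. fail to reject H0.

R = 10, z = 0.8345, p = 0.403986, fail to reject H0.


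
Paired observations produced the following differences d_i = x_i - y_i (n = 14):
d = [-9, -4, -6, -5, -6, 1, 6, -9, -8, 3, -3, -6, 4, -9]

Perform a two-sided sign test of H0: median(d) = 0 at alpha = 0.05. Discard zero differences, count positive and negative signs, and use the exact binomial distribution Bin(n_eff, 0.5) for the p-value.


Step 1: Discard zero differences. Original n = 14; n_eff = number of nonzero differences = 14.
Nonzero differences (with sign): -9, -4, -6, -5, -6, +1, +6, -9, -8, +3, -3, -6, +4, -9
Step 2: Count signs: positive = 4, negative = 10.
Step 3: Under H0: P(positive) = 0.5, so the number of positives S ~ Bin(14, 0.5).
Step 4: Two-sided exact p-value = sum of Bin(14,0.5) probabilities at or below the observed probability = 0.179565.
Step 5: alpha = 0.05. fail to reject H0.

n_eff = 14, pos = 4, neg = 10, p = 0.179565, fail to reject H0.


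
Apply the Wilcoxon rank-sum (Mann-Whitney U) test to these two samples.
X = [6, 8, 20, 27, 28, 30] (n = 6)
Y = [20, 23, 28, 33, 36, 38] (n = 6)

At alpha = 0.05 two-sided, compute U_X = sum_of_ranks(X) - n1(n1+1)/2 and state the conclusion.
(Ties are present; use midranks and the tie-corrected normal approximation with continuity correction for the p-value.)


Step 1: Combine and sort all 12 observations; assign midranks.
sorted (value, group): (6,X), (8,X), (20,X), (20,Y), (23,Y), (27,X), (28,X), (28,Y), (30,X), (33,Y), (36,Y), (38,Y)
ranks: 6->1, 8->2, 20->3.5, 20->3.5, 23->5, 27->6, 28->7.5, 28->7.5, 30->9, 33->10, 36->11, 38->12
Step 2: Rank sum for X: R1 = 1 + 2 + 3.5 + 6 + 7.5 + 9 = 29.
Step 3: U_X = R1 - n1(n1+1)/2 = 29 - 6*7/2 = 29 - 21 = 8.
       U_Y = n1*n2 - U_X = 36 - 8 = 28.
Step 4: Ties are present, so use the tie-corrected normal approximation (with continuity correction) for the p-value.
Step 5: p-value = 0.126869; compare to alpha = 0.05. fail to reject H0.

U_X = 8, p = 0.126869, fail to reject H0 at alpha = 0.05.


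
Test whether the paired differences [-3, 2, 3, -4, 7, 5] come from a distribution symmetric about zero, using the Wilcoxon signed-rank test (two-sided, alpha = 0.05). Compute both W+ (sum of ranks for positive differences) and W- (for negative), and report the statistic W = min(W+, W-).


Step 1: Drop any zero differences (none here) and take |d_i|.
|d| = [3, 2, 3, 4, 7, 5]
Step 2: Midrank |d_i| (ties get averaged ranks).
ranks: |3|->2.5, |2|->1, |3|->2.5, |4|->4, |7|->6, |5|->5
Step 3: Attach original signs; sum ranks with positive sign and with negative sign.
W+ = 1 + 2.5 + 6 + 5 = 14.5
W- = 2.5 + 4 = 6.5
(Check: W+ + W- = 21 should equal n(n+1)/2 = 21.)
Step 4: Test statistic W = min(W+, W-) = 6.5.
Step 5: Ties in |d|, so use the tie-corrected normal approximation.
        E[W] = n(n+1)/4 = 6*7/4 = 10.5.
        Tie groups: |d|=3 (t=2); sum(t^3 - t) = 6.
        Var[W] = n(n+1)(2n+1)/24 - sum(t^3-t)/48 = 546/24 - 6/48 = 22.625.
        z = (W - E[W]) / sqrt(Var[W]) = (6.5 - 10.5) / 4.7566 = -0.8409.
        Two-sided p = 2*Phi(z) = 0.400381.
Step 6: alpha = 0.05. fail to reject H0.

W+ = 14.5, W- = 6.5, W = min = 6.5, p = 0.400381, fail to reject H0.


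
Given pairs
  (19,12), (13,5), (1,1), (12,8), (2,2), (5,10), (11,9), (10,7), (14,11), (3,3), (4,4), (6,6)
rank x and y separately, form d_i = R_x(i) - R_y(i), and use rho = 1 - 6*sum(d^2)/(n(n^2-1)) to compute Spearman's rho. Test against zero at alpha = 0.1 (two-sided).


Step 1: Rank x and y separately (midranks; no ties here).
rank(x): 19->12, 13->10, 1->1, 12->9, 2->2, 5->5, 11->8, 10->7, 14->11, 3->3, 4->4, 6->6
rank(y): 12->12, 5->5, 1->1, 8->8, 2->2, 10->10, 9->9, 7->7, 11->11, 3->3, 4->4, 6->6
Step 2: d_i = R_x(i) - R_y(i); compute d_i^2.
  (12-12)^2=0, (10-5)^2=25, (1-1)^2=0, (9-8)^2=1, (2-2)^2=0, (5-10)^2=25, (8-9)^2=1, (7-7)^2=0, (11-11)^2=0, (3-3)^2=0, (4-4)^2=0, (6-6)^2=0
sum(d^2) = 52.
Step 3: rho = 1 - 6*52 / (12*(12^2 - 1)) = 1 - 312/1716 = 0.818182.
Step 4: Under H0, t = rho * sqrt((n-2)/(1-rho^2)) = 4.5000 ~ t(10).
Step 5: Two-sided p-value from the t-distribution with 10 df = 0.001143.
Step 6: alpha = 0.1. reject H0.

rho = 0.8182, p = 0.001143, reject H0 at alpha = 0.1.


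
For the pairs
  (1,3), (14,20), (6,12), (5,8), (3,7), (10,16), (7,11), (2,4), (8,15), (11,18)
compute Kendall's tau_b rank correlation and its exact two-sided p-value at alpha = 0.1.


Step 1: Enumerate the 45 unordered pairs (i,j) with i<j and classify each by sign(x_j-x_i) * sign(y_j-y_i).
  (1,2):dx=+13,dy=+17->C; (1,3):dx=+5,dy=+9->C; (1,4):dx=+4,dy=+5->C; (1,5):dx=+2,dy=+4->C
  (1,6):dx=+9,dy=+13->C; (1,7):dx=+6,dy=+8->C; (1,8):dx=+1,dy=+1->C; (1,9):dx=+7,dy=+12->C
  (1,10):dx=+10,dy=+15->C; (2,3):dx=-8,dy=-8->C; (2,4):dx=-9,dy=-12->C; (2,5):dx=-11,dy=-13->C
  (2,6):dx=-4,dy=-4->C; (2,7):dx=-7,dy=-9->C; (2,8):dx=-12,dy=-16->C; (2,9):dx=-6,dy=-5->C
  (2,10):dx=-3,dy=-2->C; (3,4):dx=-1,dy=-4->C; (3,5):dx=-3,dy=-5->C; (3,6):dx=+4,dy=+4->C
  (3,7):dx=+1,dy=-1->D; (3,8):dx=-4,dy=-8->C; (3,9):dx=+2,dy=+3->C; (3,10):dx=+5,dy=+6->C
  (4,5):dx=-2,dy=-1->C; (4,6):dx=+5,dy=+8->C; (4,7):dx=+2,dy=+3->C; (4,8):dx=-3,dy=-4->C
  (4,9):dx=+3,dy=+7->C; (4,10):dx=+6,dy=+10->C; (5,6):dx=+7,dy=+9->C; (5,7):dx=+4,dy=+4->C
  (5,8):dx=-1,dy=-3->C; (5,9):dx=+5,dy=+8->C; (5,10):dx=+8,dy=+11->C; (6,7):dx=-3,dy=-5->C
  (6,8):dx=-8,dy=-12->C; (6,9):dx=-2,dy=-1->C; (6,10):dx=+1,dy=+2->C; (7,8):dx=-5,dy=-7->C
  (7,9):dx=+1,dy=+4->C; (7,10):dx=+4,dy=+7->C; (8,9):dx=+6,dy=+11->C; (8,10):dx=+9,dy=+14->C
  (9,10):dx=+3,dy=+3->C
Step 2: C = 44, D = 1, total pairs = 45.
Step 3: tau = (C - D)/(n(n-1)/2) = (44 - 1)/45 = 0.955556.
Step 4: Exact two-sided p-value (enumerate n! = 3628800 permutations of y under H0): p = 0.000006.
Step 5: alpha = 0.1. reject H0.

tau_b = 0.9556 (C=44, D=1), p = 0.000006, reject H0.


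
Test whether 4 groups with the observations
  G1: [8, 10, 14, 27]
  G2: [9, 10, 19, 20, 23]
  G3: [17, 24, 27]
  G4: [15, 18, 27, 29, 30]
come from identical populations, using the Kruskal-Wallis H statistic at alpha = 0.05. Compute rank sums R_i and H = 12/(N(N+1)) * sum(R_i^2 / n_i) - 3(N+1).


Step 1: Combine all N = 17 observations and assign midranks.
sorted (value, group, rank): (8,G1,1), (9,G2,2), (10,G1,3.5), (10,G2,3.5), (14,G1,5), (15,G4,6), (17,G3,7), (18,G4,8), (19,G2,9), (20,G2,10), (23,G2,11), (24,G3,12), (27,G1,14), (27,G3,14), (27,G4,14), (29,G4,16), (30,G4,17)
Step 2: Sum ranks within each group.
R_1 = 23.5 (n_1 = 4)
R_2 = 35.5 (n_2 = 5)
R_3 = 33 (n_3 = 3)
R_4 = 61 (n_4 = 5)
Step 3: H = 12/(N(N+1)) * sum(R_i^2/n_i) - 3(N+1)
     = 12/(17*18) * (23.5^2/4 + 35.5^2/5 + 33^2/3 + 61^2/5) - 3*18
     = 0.039216 * 1497.31 - 54
     = 4.718137.
Step 4: Ties present; correction factor C = 1 - 30/(17^3 - 17) = 0.993873. Corrected H = 4.718137 / 0.993873 = 4.747226.
Step 5: Under H0, H ~ chi^2(3); p-value = 0.191270.
Step 6: alpha = 0.05. fail to reject H0.

H = 4.7472, df = 3, p = 0.191270, fail to reject H0.


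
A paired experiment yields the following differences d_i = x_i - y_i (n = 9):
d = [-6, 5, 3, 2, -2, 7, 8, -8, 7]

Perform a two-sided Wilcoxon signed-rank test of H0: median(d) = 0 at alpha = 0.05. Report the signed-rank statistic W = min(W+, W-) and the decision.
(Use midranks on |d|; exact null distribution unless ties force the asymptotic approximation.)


Step 1: Drop any zero differences (none here) and take |d_i|.
|d| = [6, 5, 3, 2, 2, 7, 8, 8, 7]
Step 2: Midrank |d_i| (ties get averaged ranks).
ranks: |6|->5, |5|->4, |3|->3, |2|->1.5, |2|->1.5, |7|->6.5, |8|->8.5, |8|->8.5, |7|->6.5
Step 3: Attach original signs; sum ranks with positive sign and with negative sign.
W+ = 4 + 3 + 1.5 + 6.5 + 8.5 + 6.5 = 30
W- = 5 + 1.5 + 8.5 = 15
(Check: W+ + W- = 45 should equal n(n+1)/2 = 45.)
Step 4: Test statistic W = min(W+, W-) = 15.
Step 5: Ties in |d|, so use the tie-corrected normal approximation.
        E[W] = n(n+1)/4 = 9*10/4 = 22.5.
        Tie groups: |d|=2 (t=2), |d|=7 (t=2), |d|=8 (t=2); sum(t^3 - t) = 18.
        Var[W] = n(n+1)(2n+1)/24 - sum(t^3-t)/48 = 1710/24 - 18/48 = 70.875.
        z = (W - E[W]) / sqrt(Var[W]) = (15 - 22.5) / 8.4187 = -0.8909.
        Two-sided p = 2*Phi(z) = 0.372998.
Step 6: alpha = 0.05. fail to reject H0.

W+ = 30, W- = 15, W = min = 15, p = 0.372998, fail to reject H0.


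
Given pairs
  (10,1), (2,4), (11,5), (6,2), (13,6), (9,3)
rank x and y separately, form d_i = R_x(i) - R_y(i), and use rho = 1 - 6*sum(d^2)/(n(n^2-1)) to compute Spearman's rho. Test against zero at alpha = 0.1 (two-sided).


Step 1: Rank x and y separately (midranks; no ties here).
rank(x): 10->4, 2->1, 11->5, 6->2, 13->6, 9->3
rank(y): 1->1, 4->4, 5->5, 2->2, 6->6, 3->3
Step 2: d_i = R_x(i) - R_y(i); compute d_i^2.
  (4-1)^2=9, (1-4)^2=9, (5-5)^2=0, (2-2)^2=0, (6-6)^2=0, (3-3)^2=0
sum(d^2) = 18.
Step 3: rho = 1 - 6*18 / (6*(6^2 - 1)) = 1 - 108/210 = 0.485714.
Step 4: Under H0, t = rho * sqrt((n-2)/(1-rho^2)) = 1.1113 ~ t(4).
Step 5: Two-sided p-value from the t-distribution with 4 df = 0.328723.
Step 6: alpha = 0.1. fail to reject H0.

rho = 0.4857, p = 0.328723, fail to reject H0 at alpha = 0.1.


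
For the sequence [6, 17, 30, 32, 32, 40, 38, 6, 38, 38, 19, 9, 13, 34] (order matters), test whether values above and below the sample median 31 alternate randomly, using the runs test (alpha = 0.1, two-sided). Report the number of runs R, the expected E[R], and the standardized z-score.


Step 1: Compute median = 31; label A = above, B = below.
Labels in order: BBBAAAABAABBBA  (n_A = 7, n_B = 7)
Step 2: Count runs R = 6.
Step 3: Under H0 (random ordering), E[R] = 2*n_A*n_B/(n_A+n_B) + 1 = 2*7*7/14 + 1 = 8.0000.
        Var[R] = 2*n_A*n_B*(2*n_A*n_B - n_A - n_B) / ((n_A+n_B)^2 * (n_A+n_B-1)) = 8232/2548 = 3.2308.
        SD[R] = 1.7974.
Step 4: Continuity-corrected z = (R + 0.5 - E[R]) / SD[R] = (6 + 0.5 - 8.0000) / 1.7974 = -0.8345.
Step 5: Two-sided p-value via normal approximation = 2*(1 - Phi(|z|)) = 0.403986.
Step 6: alpha = 0.1. fail to reject H0.

R = 6, z = -0.8345, p = 0.403986, fail to reject H0.


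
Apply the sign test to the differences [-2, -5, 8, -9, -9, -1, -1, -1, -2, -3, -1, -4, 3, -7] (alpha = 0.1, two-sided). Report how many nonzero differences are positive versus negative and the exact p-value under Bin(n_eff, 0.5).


Step 1: Discard zero differences. Original n = 14; n_eff = number of nonzero differences = 14.
Nonzero differences (with sign): -2, -5, +8, -9, -9, -1, -1, -1, -2, -3, -1, -4, +3, -7
Step 2: Count signs: positive = 2, negative = 12.
Step 3: Under H0: P(positive) = 0.5, so the number of positives S ~ Bin(14, 0.5).
Step 4: Two-sided exact p-value = sum of Bin(14,0.5) probabilities at or below the observed probability = 0.012939.
Step 5: alpha = 0.1. reject H0.

n_eff = 14, pos = 2, neg = 12, p = 0.012939, reject H0.


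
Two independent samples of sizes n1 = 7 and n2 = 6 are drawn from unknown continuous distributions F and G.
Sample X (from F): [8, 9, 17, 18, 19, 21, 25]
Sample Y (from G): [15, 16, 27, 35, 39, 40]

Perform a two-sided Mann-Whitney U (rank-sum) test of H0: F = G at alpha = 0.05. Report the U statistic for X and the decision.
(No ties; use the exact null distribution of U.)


Step 1: Combine and sort all 13 observations; assign midranks.
sorted (value, group): (8,X), (9,X), (15,Y), (16,Y), (17,X), (18,X), (19,X), (21,X), (25,X), (27,Y), (35,Y), (39,Y), (40,Y)
ranks: 8->1, 9->2, 15->3, 16->4, 17->5, 18->6, 19->7, 21->8, 25->9, 27->10, 35->11, 39->12, 40->13
Step 2: Rank sum for X: R1 = 1 + 2 + 5 + 6 + 7 + 8 + 9 = 38.
Step 3: U_X = R1 - n1(n1+1)/2 = 38 - 7*8/2 = 38 - 28 = 10.
       U_Y = n1*n2 - U_X = 42 - 10 = 32.
Step 4: No ties, so the exact null distribution of U (based on enumerating the C(13,7) = 1716 equally likely rank assignments) gives the two-sided p-value.
Step 5: p-value = 0.137529; compare to alpha = 0.05. fail to reject H0.

U_X = 10, p = 0.137529, fail to reject H0 at alpha = 0.05.


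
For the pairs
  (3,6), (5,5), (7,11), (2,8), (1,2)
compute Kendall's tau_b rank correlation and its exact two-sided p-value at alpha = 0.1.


Step 1: Enumerate the 10 unordered pairs (i,j) with i<j and classify each by sign(x_j-x_i) * sign(y_j-y_i).
  (1,2):dx=+2,dy=-1->D; (1,3):dx=+4,dy=+5->C; (1,4):dx=-1,dy=+2->D; (1,5):dx=-2,dy=-4->C
  (2,3):dx=+2,dy=+6->C; (2,4):dx=-3,dy=+3->D; (2,5):dx=-4,dy=-3->C; (3,4):dx=-5,dy=-3->C
  (3,5):dx=-6,dy=-9->C; (4,5):dx=-1,dy=-6->C
Step 2: C = 7, D = 3, total pairs = 10.
Step 3: tau = (C - D)/(n(n-1)/2) = (7 - 3)/10 = 0.400000.
Step 4: Exact two-sided p-value (enumerate n! = 120 permutations of y under H0): p = 0.483333.
Step 5: alpha = 0.1. fail to reject H0.

tau_b = 0.4000 (C=7, D=3), p = 0.483333, fail to reject H0.


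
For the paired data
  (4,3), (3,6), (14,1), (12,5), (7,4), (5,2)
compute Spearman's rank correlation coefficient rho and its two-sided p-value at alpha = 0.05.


Step 1: Rank x and y separately (midranks; no ties here).
rank(x): 4->2, 3->1, 14->6, 12->5, 7->4, 5->3
rank(y): 3->3, 6->6, 1->1, 5->5, 4->4, 2->2
Step 2: d_i = R_x(i) - R_y(i); compute d_i^2.
  (2-3)^2=1, (1-6)^2=25, (6-1)^2=25, (5-5)^2=0, (4-4)^2=0, (3-2)^2=1
sum(d^2) = 52.
Step 3: rho = 1 - 6*52 / (6*(6^2 - 1)) = 1 - 312/210 = -0.485714.
Step 4: Under H0, t = rho * sqrt((n-2)/(1-rho^2)) = -1.1113 ~ t(4).
Step 5: Two-sided p-value from the t-distribution with 4 df = 0.328723.
Step 6: alpha = 0.05. fail to reject H0.

rho = -0.4857, p = 0.328723, fail to reject H0 at alpha = 0.05.


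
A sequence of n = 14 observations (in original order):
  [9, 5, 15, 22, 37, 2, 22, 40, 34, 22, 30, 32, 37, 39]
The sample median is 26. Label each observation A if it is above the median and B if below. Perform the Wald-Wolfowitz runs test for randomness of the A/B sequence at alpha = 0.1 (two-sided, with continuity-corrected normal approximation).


Step 1: Compute median = 26; label A = above, B = below.
Labels in order: BBBBABBAABAAAA  (n_A = 7, n_B = 7)
Step 2: Count runs R = 6.
Step 3: Under H0 (random ordering), E[R] = 2*n_A*n_B/(n_A+n_B) + 1 = 2*7*7/14 + 1 = 8.0000.
        Var[R] = 2*n_A*n_B*(2*n_A*n_B - n_A - n_B) / ((n_A+n_B)^2 * (n_A+n_B-1)) = 8232/2548 = 3.2308.
        SD[R] = 1.7974.
Step 4: Continuity-corrected z = (R + 0.5 - E[R]) / SD[R] = (6 + 0.5 - 8.0000) / 1.7974 = -0.8345.
Step 5: Two-sided p-value via normal approximation = 2*(1 - Phi(|z|)) = 0.403986.
Step 6: alpha = 0.1. fail to reject H0.

R = 6, z = -0.8345, p = 0.403986, fail to reject H0.


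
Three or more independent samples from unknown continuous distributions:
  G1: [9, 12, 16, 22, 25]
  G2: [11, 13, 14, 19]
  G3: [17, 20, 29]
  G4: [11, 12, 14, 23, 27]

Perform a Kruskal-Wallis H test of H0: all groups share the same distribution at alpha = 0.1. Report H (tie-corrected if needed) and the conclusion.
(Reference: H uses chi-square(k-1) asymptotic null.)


Step 1: Combine all N = 17 observations and assign midranks.
sorted (value, group, rank): (9,G1,1), (11,G2,2.5), (11,G4,2.5), (12,G1,4.5), (12,G4,4.5), (13,G2,6), (14,G2,7.5), (14,G4,7.5), (16,G1,9), (17,G3,10), (19,G2,11), (20,G3,12), (22,G1,13), (23,G4,14), (25,G1,15), (27,G4,16), (29,G3,17)
Step 2: Sum ranks within each group.
R_1 = 42.5 (n_1 = 5)
R_2 = 27 (n_2 = 4)
R_3 = 39 (n_3 = 3)
R_4 = 44.5 (n_4 = 5)
Step 3: H = 12/(N(N+1)) * sum(R_i^2/n_i) - 3(N+1)
     = 12/(17*18) * (42.5^2/5 + 27^2/4 + 39^2/3 + 44.5^2/5) - 3*18
     = 0.039216 * 1446.55 - 54
     = 2.727451.
Step 4: Ties present; correction factor C = 1 - 18/(17^3 - 17) = 0.996324. Corrected H = 2.727451 / 0.996324 = 2.737515.
Step 5: Under H0, H ~ chi^2(3); p-value = 0.433890.
Step 6: alpha = 0.1. fail to reject H0.

H = 2.7375, df = 3, p = 0.433890, fail to reject H0.


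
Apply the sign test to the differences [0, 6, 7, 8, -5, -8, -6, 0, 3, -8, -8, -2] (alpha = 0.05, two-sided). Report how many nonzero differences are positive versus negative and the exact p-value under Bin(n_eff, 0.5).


Step 1: Discard zero differences. Original n = 12; n_eff = number of nonzero differences = 10.
Nonzero differences (with sign): +6, +7, +8, -5, -8, -6, +3, -8, -8, -2
Step 2: Count signs: positive = 4, negative = 6.
Step 3: Under H0: P(positive) = 0.5, so the number of positives S ~ Bin(10, 0.5).
Step 4: Two-sided exact p-value = sum of Bin(10,0.5) probabilities at or below the observed probability = 0.753906.
Step 5: alpha = 0.05. fail to reject H0.

n_eff = 10, pos = 4, neg = 6, p = 0.753906, fail to reject H0.


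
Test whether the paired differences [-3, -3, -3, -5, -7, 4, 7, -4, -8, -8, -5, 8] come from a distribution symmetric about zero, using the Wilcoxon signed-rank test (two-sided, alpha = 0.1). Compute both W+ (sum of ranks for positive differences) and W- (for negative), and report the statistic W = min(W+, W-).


Step 1: Drop any zero differences (none here) and take |d_i|.
|d| = [3, 3, 3, 5, 7, 4, 7, 4, 8, 8, 5, 8]
Step 2: Midrank |d_i| (ties get averaged ranks).
ranks: |3|->2, |3|->2, |3|->2, |5|->6.5, |7|->8.5, |4|->4.5, |7|->8.5, |4|->4.5, |8|->11, |8|->11, |5|->6.5, |8|->11
Step 3: Attach original signs; sum ranks with positive sign and with negative sign.
W+ = 4.5 + 8.5 + 11 = 24
W- = 2 + 2 + 2 + 6.5 + 8.5 + 4.5 + 11 + 11 + 6.5 = 54
(Check: W+ + W- = 78 should equal n(n+1)/2 = 78.)
Step 4: Test statistic W = min(W+, W-) = 24.
Step 5: Ties in |d|, so use the tie-corrected normal approximation.
        E[W] = n(n+1)/4 = 12*13/4 = 39.
        Tie groups: |d|=3 (t=3), |d|=4 (t=2), |d|=5 (t=2), |d|=7 (t=2), |d|=8 (t=3); sum(t^3 - t) = 66.
        Var[W] = n(n+1)(2n+1)/24 - sum(t^3-t)/48 = 3900/24 - 66/48 = 161.125.
        z = (W - E[W]) / sqrt(Var[W]) = (24 - 39) / 12.6935 = -1.1817.
        Two-sided p = 2*Phi(z) = 0.237322.
Step 6: alpha = 0.1. fail to reject H0.

W+ = 24, W- = 54, W = min = 24, p = 0.237322, fail to reject H0.


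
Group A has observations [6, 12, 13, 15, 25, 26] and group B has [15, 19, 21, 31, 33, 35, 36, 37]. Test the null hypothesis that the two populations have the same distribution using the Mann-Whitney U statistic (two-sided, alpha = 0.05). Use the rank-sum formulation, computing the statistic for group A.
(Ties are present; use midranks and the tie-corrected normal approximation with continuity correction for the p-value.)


Step 1: Combine and sort all 14 observations; assign midranks.
sorted (value, group): (6,X), (12,X), (13,X), (15,X), (15,Y), (19,Y), (21,Y), (25,X), (26,X), (31,Y), (33,Y), (35,Y), (36,Y), (37,Y)
ranks: 6->1, 12->2, 13->3, 15->4.5, 15->4.5, 19->6, 21->7, 25->8, 26->9, 31->10, 33->11, 35->12, 36->13, 37->14
Step 2: Rank sum for X: R1 = 1 + 2 + 3 + 4.5 + 8 + 9 = 27.5.
Step 3: U_X = R1 - n1(n1+1)/2 = 27.5 - 6*7/2 = 27.5 - 21 = 6.5.
       U_Y = n1*n2 - U_X = 48 - 6.5 = 41.5.
Step 4: Ties are present, so use the tie-corrected normal approximation (with continuity correction) for the p-value.
Step 5: p-value = 0.028013; compare to alpha = 0.05. reject H0.

U_X = 6.5, p = 0.028013, reject H0 at alpha = 0.05.


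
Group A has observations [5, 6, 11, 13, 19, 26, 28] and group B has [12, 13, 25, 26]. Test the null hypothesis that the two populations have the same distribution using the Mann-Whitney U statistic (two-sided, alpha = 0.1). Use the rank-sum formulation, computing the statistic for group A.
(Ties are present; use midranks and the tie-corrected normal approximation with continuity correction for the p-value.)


Step 1: Combine and sort all 11 observations; assign midranks.
sorted (value, group): (5,X), (6,X), (11,X), (12,Y), (13,X), (13,Y), (19,X), (25,Y), (26,X), (26,Y), (28,X)
ranks: 5->1, 6->2, 11->3, 12->4, 13->5.5, 13->5.5, 19->7, 25->8, 26->9.5, 26->9.5, 28->11
Step 2: Rank sum for X: R1 = 1 + 2 + 3 + 5.5 + 7 + 9.5 + 11 = 39.
Step 3: U_X = R1 - n1(n1+1)/2 = 39 - 7*8/2 = 39 - 28 = 11.
       U_Y = n1*n2 - U_X = 28 - 11 = 17.
Step 4: Ties are present, so use the tie-corrected normal approximation (with continuity correction) for the p-value.
Step 5: p-value = 0.635059; compare to alpha = 0.1. fail to reject H0.

U_X = 11, p = 0.635059, fail to reject H0 at alpha = 0.1.


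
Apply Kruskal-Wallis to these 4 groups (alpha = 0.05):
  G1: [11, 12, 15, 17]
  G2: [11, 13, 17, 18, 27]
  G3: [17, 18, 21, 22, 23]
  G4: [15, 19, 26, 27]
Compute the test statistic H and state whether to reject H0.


Step 1: Combine all N = 18 observations and assign midranks.
sorted (value, group, rank): (11,G1,1.5), (11,G2,1.5), (12,G1,3), (13,G2,4), (15,G1,5.5), (15,G4,5.5), (17,G1,8), (17,G2,8), (17,G3,8), (18,G2,10.5), (18,G3,10.5), (19,G4,12), (21,G3,13), (22,G3,14), (23,G3,15), (26,G4,16), (27,G2,17.5), (27,G4,17.5)
Step 2: Sum ranks within each group.
R_1 = 18 (n_1 = 4)
R_2 = 41.5 (n_2 = 5)
R_3 = 60.5 (n_3 = 5)
R_4 = 51 (n_4 = 4)
Step 3: H = 12/(N(N+1)) * sum(R_i^2/n_i) - 3(N+1)
     = 12/(18*19) * (18^2/4 + 41.5^2/5 + 60.5^2/5 + 51^2/4) - 3*19
     = 0.035088 * 1807.75 - 57
     = 6.429825.
Step 4: Ties present; correction factor C = 1 - 48/(18^3 - 18) = 0.991744. Corrected H = 6.429825 / 0.991744 = 6.483351.
Step 5: Under H0, H ~ chi^2(3); p-value = 0.090321.
Step 6: alpha = 0.05. fail to reject H0.

H = 6.4834, df = 3, p = 0.090321, fail to reject H0.


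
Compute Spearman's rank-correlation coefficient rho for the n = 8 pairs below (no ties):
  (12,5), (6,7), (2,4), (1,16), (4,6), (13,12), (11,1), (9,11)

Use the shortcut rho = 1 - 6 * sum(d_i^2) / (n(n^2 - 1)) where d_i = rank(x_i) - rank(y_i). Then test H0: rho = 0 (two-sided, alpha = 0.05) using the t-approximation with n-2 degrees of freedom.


Step 1: Rank x and y separately (midranks; no ties here).
rank(x): 12->7, 6->4, 2->2, 1->1, 4->3, 13->8, 11->6, 9->5
rank(y): 5->3, 7->5, 4->2, 16->8, 6->4, 12->7, 1->1, 11->6
Step 2: d_i = R_x(i) - R_y(i); compute d_i^2.
  (7-3)^2=16, (4-5)^2=1, (2-2)^2=0, (1-8)^2=49, (3-4)^2=1, (8-7)^2=1, (6-1)^2=25, (5-6)^2=1
sum(d^2) = 94.
Step 3: rho = 1 - 6*94 / (8*(8^2 - 1)) = 1 - 564/504 = -0.119048.
Step 4: Under H0, t = rho * sqrt((n-2)/(1-rho^2)) = -0.2937 ~ t(6).
Step 5: Two-sided p-value from the t-distribution with 6 df = 0.778886.
Step 6: alpha = 0.05. fail to reject H0.

rho = -0.1190, p = 0.778886, fail to reject H0 at alpha = 0.05.


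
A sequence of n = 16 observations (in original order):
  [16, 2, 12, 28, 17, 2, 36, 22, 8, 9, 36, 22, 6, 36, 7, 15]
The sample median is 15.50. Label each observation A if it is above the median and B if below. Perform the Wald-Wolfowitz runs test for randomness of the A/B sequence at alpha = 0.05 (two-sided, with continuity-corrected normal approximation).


Step 1: Compute median = 15.50; label A = above, B = below.
Labels in order: ABBAABAABBAABABB  (n_A = 8, n_B = 8)
Step 2: Count runs R = 10.
Step 3: Under H0 (random ordering), E[R] = 2*n_A*n_B/(n_A+n_B) + 1 = 2*8*8/16 + 1 = 9.0000.
        Var[R] = 2*n_A*n_B*(2*n_A*n_B - n_A - n_B) / ((n_A+n_B)^2 * (n_A+n_B-1)) = 14336/3840 = 3.7333.
        SD[R] = 1.9322.
Step 4: Continuity-corrected z = (R - 0.5 - E[R]) / SD[R] = (10 - 0.5 - 9.0000) / 1.9322 = 0.2588.
Step 5: Two-sided p-value via normal approximation = 2*(1 - Phi(|z|)) = 0.795809.
Step 6: alpha = 0.05. fail to reject H0.

R = 10, z = 0.2588, p = 0.795809, fail to reject H0.


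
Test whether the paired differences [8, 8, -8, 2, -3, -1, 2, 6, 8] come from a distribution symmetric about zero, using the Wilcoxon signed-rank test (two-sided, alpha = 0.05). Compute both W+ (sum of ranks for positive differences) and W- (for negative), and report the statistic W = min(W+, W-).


Step 1: Drop any zero differences (none here) and take |d_i|.
|d| = [8, 8, 8, 2, 3, 1, 2, 6, 8]
Step 2: Midrank |d_i| (ties get averaged ranks).
ranks: |8|->7.5, |8|->7.5, |8|->7.5, |2|->2.5, |3|->4, |1|->1, |2|->2.5, |6|->5, |8|->7.5
Step 3: Attach original signs; sum ranks with positive sign and with negative sign.
W+ = 7.5 + 7.5 + 2.5 + 2.5 + 5 + 7.5 = 32.5
W- = 7.5 + 4 + 1 = 12.5
(Check: W+ + W- = 45 should equal n(n+1)/2 = 45.)
Step 4: Test statistic W = min(W+, W-) = 12.5.
Step 5: Ties in |d|, so use the tie-corrected normal approximation.
        E[W] = n(n+1)/4 = 9*10/4 = 22.5.
        Tie groups: |d|=2 (t=2), |d|=8 (t=4); sum(t^3 - t) = 66.
        Var[W] = n(n+1)(2n+1)/24 - sum(t^3-t)/48 = 1710/24 - 66/48 = 69.875.
        z = (W - E[W]) / sqrt(Var[W]) = (12.5 - 22.5) / 8.3591 = -1.1963.
        Two-sided p = 2*Phi(z) = 0.231581.
Step 6: alpha = 0.05. fail to reject H0.

W+ = 32.5, W- = 12.5, W = min = 12.5, p = 0.231581, fail to reject H0.


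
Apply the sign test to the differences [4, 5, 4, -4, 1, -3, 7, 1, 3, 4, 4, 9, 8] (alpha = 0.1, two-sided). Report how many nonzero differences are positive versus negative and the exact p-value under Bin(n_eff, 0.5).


Step 1: Discard zero differences. Original n = 13; n_eff = number of nonzero differences = 13.
Nonzero differences (with sign): +4, +5, +4, -4, +1, -3, +7, +1, +3, +4, +4, +9, +8
Step 2: Count signs: positive = 11, negative = 2.
Step 3: Under H0: P(positive) = 0.5, so the number of positives S ~ Bin(13, 0.5).
Step 4: Two-sided exact p-value = sum of Bin(13,0.5) probabilities at or below the observed probability = 0.022461.
Step 5: alpha = 0.1. reject H0.

n_eff = 13, pos = 11, neg = 2, p = 0.022461, reject H0.


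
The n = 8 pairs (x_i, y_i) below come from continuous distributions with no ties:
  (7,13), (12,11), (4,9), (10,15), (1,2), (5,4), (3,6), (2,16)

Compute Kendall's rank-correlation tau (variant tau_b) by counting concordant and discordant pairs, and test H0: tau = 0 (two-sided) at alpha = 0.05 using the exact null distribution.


Step 1: Enumerate the 28 unordered pairs (i,j) with i<j and classify each by sign(x_j-x_i) * sign(y_j-y_i).
  (1,2):dx=+5,dy=-2->D; (1,3):dx=-3,dy=-4->C; (1,4):dx=+3,dy=+2->C; (1,5):dx=-6,dy=-11->C
  (1,6):dx=-2,dy=-9->C; (1,7):dx=-4,dy=-7->C; (1,8):dx=-5,dy=+3->D; (2,3):dx=-8,dy=-2->C
  (2,4):dx=-2,dy=+4->D; (2,5):dx=-11,dy=-9->C; (2,6):dx=-7,dy=-7->C; (2,7):dx=-9,dy=-5->C
  (2,8):dx=-10,dy=+5->D; (3,4):dx=+6,dy=+6->C; (3,5):dx=-3,dy=-7->C; (3,6):dx=+1,dy=-5->D
  (3,7):dx=-1,dy=-3->C; (3,8):dx=-2,dy=+7->D; (4,5):dx=-9,dy=-13->C; (4,6):dx=-5,dy=-11->C
  (4,7):dx=-7,dy=-9->C; (4,8):dx=-8,dy=+1->D; (5,6):dx=+4,dy=+2->C; (5,7):dx=+2,dy=+4->C
  (5,8):dx=+1,dy=+14->C; (6,7):dx=-2,dy=+2->D; (6,8):dx=-3,dy=+12->D; (7,8):dx=-1,dy=+10->D
Step 2: C = 18, D = 10, total pairs = 28.
Step 3: tau = (C - D)/(n(n-1)/2) = (18 - 10)/28 = 0.285714.
Step 4: Exact two-sided p-value (enumerate n! = 40320 permutations of y under H0): p = 0.398760.
Step 5: alpha = 0.05. fail to reject H0.

tau_b = 0.2857 (C=18, D=10), p = 0.398760, fail to reject H0.


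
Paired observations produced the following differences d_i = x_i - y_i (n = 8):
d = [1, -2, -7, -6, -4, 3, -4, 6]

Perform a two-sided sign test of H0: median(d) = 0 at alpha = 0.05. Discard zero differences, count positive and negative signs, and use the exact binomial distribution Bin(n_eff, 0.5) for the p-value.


Step 1: Discard zero differences. Original n = 8; n_eff = number of nonzero differences = 8.
Nonzero differences (with sign): +1, -2, -7, -6, -4, +3, -4, +6
Step 2: Count signs: positive = 3, negative = 5.
Step 3: Under H0: P(positive) = 0.5, so the number of positives S ~ Bin(8, 0.5).
Step 4: Two-sided exact p-value = sum of Bin(8,0.5) probabilities at or below the observed probability = 0.726562.
Step 5: alpha = 0.05. fail to reject H0.

n_eff = 8, pos = 3, neg = 5, p = 0.726562, fail to reject H0.


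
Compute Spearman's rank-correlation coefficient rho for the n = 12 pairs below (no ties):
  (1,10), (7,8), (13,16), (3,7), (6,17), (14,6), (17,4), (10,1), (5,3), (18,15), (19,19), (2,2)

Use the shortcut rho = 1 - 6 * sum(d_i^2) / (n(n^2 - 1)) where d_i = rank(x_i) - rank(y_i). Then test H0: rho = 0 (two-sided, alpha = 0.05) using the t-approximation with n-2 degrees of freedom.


Step 1: Rank x and y separately (midranks; no ties here).
rank(x): 1->1, 7->6, 13->8, 3->3, 6->5, 14->9, 17->10, 10->7, 5->4, 18->11, 19->12, 2->2
rank(y): 10->8, 8->7, 16->10, 7->6, 17->11, 6->5, 4->4, 1->1, 3->3, 15->9, 19->12, 2->2
Step 2: d_i = R_x(i) - R_y(i); compute d_i^2.
  (1-8)^2=49, (6-7)^2=1, (8-10)^2=4, (3-6)^2=9, (5-11)^2=36, (9-5)^2=16, (10-4)^2=36, (7-1)^2=36, (4-3)^2=1, (11-9)^2=4, (12-12)^2=0, (2-2)^2=0
sum(d^2) = 192.
Step 3: rho = 1 - 6*192 / (12*(12^2 - 1)) = 1 - 1152/1716 = 0.328671.
Step 4: Under H0, t = rho * sqrt((n-2)/(1-rho^2)) = 1.1005 ~ t(10).
Step 5: Two-sided p-value from the t-distribution with 10 df = 0.296904.
Step 6: alpha = 0.05. fail to reject H0.

rho = 0.3287, p = 0.296904, fail to reject H0 at alpha = 0.05.


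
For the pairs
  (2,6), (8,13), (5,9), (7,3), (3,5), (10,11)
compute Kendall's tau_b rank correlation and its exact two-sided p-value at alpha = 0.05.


Step 1: Enumerate the 15 unordered pairs (i,j) with i<j and classify each by sign(x_j-x_i) * sign(y_j-y_i).
  (1,2):dx=+6,dy=+7->C; (1,3):dx=+3,dy=+3->C; (1,4):dx=+5,dy=-3->D; (1,5):dx=+1,dy=-1->D
  (1,6):dx=+8,dy=+5->C; (2,3):dx=-3,dy=-4->C; (2,4):dx=-1,dy=-10->C; (2,5):dx=-5,dy=-8->C
  (2,6):dx=+2,dy=-2->D; (3,4):dx=+2,dy=-6->D; (3,5):dx=-2,dy=-4->C; (3,6):dx=+5,dy=+2->C
  (4,5):dx=-4,dy=+2->D; (4,6):dx=+3,dy=+8->C; (5,6):dx=+7,dy=+6->C
Step 2: C = 10, D = 5, total pairs = 15.
Step 3: tau = (C - D)/(n(n-1)/2) = (10 - 5)/15 = 0.333333.
Step 4: Exact two-sided p-value (enumerate n! = 720 permutations of y under H0): p = 0.469444.
Step 5: alpha = 0.05. fail to reject H0.

tau_b = 0.3333 (C=10, D=5), p = 0.469444, fail to reject H0.
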